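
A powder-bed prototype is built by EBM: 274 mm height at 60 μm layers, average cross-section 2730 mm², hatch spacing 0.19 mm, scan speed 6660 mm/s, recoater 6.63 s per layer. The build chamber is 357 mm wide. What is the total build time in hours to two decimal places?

Layers = ⌈274/0.06⌉ = 4567.
Per-layer scan distance: 2730 / 0.19 → 14368.4 mm.
Beam time per layer = 14368.4 / 6660 = 2.1574 s.
Time per layer = 2.1574 + 6.63, so 8.7874 s.
Build time = 4567 × 8.7874 = 40132.0558 s = 11.15 hours.

11.15 hours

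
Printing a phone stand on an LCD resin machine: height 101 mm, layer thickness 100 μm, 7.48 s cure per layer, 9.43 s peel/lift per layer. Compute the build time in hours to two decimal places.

Layer count = ceil(101 / 0.1) = 1010.
Cycle time: 7.48 + 9.43 → 16.91 s.
Build time: 1010 × 16.91 s = 17079.1 s, i.e. 4.74 hours.

4.74 hours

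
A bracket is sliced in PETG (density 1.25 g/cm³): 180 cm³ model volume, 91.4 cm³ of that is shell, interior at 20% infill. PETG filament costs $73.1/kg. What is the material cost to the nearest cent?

$9.97

Volume inside the shell = 180 − 91.4, so 88.6 cm³.
Infill deposited: 0.20 × 88.6 → 17.72 cm³.
Deposited volume = 91.4 + 17.72, so 109.12 cm³.
Mass: 109.12 × 1.25 → 136.4 g.
At $73.1/kg: 136.4/1000 × 73.1 = $9.97.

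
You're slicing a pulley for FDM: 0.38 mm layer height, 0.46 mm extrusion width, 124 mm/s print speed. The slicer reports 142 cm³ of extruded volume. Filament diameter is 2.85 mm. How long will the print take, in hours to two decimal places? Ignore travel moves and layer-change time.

1.82 hours

Line area = 0.38 × 0.46 = 0.1748 mm².
Total extruded path = 142000/0.1748 = 812357 mm.
Print-move time = 812357 / 124, so 6551.3 s.
In the requested units: 6551.3 s = 1.82 hours.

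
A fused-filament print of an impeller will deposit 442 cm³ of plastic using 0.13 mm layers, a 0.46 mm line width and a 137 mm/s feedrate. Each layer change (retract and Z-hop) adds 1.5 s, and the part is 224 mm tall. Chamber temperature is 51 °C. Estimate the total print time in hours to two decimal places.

15.70 hours

Line area = 0.13 × 0.46, so 0.0598 mm².
Path length: 442000 mm³ / 0.0598 mm² → 7391304.3 mm.
Time extruding: 7391304.3 / 137 → 53951.1 s.
Number of layers: 224 / 0.13 → 1724 (rounded up).
Non-print overhead: 1724 × 1.5 → 2586 s.
Altogether 53951.1 + 2586 = 56537.1 s, i.e. 15.70 hours.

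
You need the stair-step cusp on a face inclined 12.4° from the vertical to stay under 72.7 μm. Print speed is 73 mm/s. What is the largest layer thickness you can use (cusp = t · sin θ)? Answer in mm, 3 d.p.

0.339 mm

sin(12.4°) = 0.2147; t_max = 0.0727/0.2147 = 0.339 mm.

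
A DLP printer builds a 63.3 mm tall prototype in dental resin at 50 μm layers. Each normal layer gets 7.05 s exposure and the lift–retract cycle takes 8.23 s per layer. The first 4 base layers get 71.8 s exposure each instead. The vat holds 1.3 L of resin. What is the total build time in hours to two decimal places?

5.45 hours

Layers = ⌈63.3/0.05⌉ = 1266.
Bottom layers = 4 × (71.8 + 8.23) = 320.12 s.
Normal layers = 1262 × (7.05 + 8.23) = 19283.36 s.
Sum: 320.12 + 19283.36 = 19603.48 s → 5.45 hours.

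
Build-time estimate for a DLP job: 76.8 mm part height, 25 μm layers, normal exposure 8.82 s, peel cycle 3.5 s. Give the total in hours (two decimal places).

10.51 hours

Number of layers: 76.8 / 0.025 → 3072 (rounded up).
Per-layer time = 8.82 + 3.5 = 12.32 s.
Build time: 3072 × 12.32 s = 37847.04 s, i.e. 10.51 hours.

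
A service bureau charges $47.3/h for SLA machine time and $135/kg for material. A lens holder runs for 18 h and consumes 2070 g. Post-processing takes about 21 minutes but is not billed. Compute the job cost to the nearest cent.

$1130.85

Time charge = 47.3 × 18, so $851.40.
Feedstock cost = 135 × 2070/1000 = $279.45.
Total = 851.40 + 279.45 = $1130.85.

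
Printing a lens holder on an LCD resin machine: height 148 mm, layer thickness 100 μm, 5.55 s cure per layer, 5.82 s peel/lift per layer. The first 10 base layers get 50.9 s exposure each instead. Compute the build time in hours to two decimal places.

4.80 hours

Layers = ⌈148/0.1⌉ = 1480.
Bottom layers = 10 × (50.9 + 5.82), so 567.2 s.
Remaining layers = 1470 × (5.55 + 5.82) = 16713.9 s.
Total = 567.2 + 16713.9 = 17281.1 s = 4.80 hours.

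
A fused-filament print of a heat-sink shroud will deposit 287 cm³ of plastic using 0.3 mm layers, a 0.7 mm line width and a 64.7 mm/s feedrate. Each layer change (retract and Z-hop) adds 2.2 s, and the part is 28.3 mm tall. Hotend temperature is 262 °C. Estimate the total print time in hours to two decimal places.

5.93 hours

Bead cross-section = 0.3 × 0.7, so 0.21 mm².
Path length: 287000 mm³ / 0.21 mm² → 1366666.7 mm.
Extrusion time: 1366666.7 / 64.7 → 21123.1 s.
Layer count = ceil(28.3 / 0.3) = 95.
Non-print overhead = 95 × 2.2 = 209 s.
Altogether 21123.1 + 209 = 21332.1 s, i.e. 5.93 hours.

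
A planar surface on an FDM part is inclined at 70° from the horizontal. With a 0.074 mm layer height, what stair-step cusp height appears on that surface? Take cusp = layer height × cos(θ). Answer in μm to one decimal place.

Cusp = layer height × cos(70°) = 0.074 × 0.3420 = 0.025308 mm = 25.3 μm.

25.3 μm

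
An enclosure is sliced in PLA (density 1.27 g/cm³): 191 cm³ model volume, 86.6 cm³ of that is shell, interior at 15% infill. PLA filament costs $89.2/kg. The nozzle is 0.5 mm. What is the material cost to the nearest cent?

Infill region = 191 − 86.6 = 104.4 cm³.
Deposited infill = 0.15 × 104.4, so 15.66 cm³.
Deposited volume = 86.6 + 15.66, so 102.26 cm³.
Mass = 102.26 × 1.27, so 129.8702 g.
At $89.2/kg: 129.8702/1000 × 89.2 = $11.58.

$11.58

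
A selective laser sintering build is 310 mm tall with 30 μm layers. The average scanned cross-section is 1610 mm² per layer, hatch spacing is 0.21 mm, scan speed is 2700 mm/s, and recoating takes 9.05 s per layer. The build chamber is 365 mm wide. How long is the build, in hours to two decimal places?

Layer count = ceil(310 / 0.03) = 10334.
Hatch length per layer: 1610 / 0.21 → 7666.7 mm.
Laser time per layer = 7666.7 / 2700 = 2.8395 s.
Time per layer = 2.8395 + 9.05 = 11.8895 s.
Total: 10334 × 11.8895 s = 122866.093 s → 34.13 hours.

34.13 hours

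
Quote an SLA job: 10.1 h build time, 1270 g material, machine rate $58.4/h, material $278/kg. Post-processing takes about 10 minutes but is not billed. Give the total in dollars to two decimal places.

$942.90

Time charge = 58.4 × 10.1, so $589.84.
Material cost = 278 × 1270/1000 = $353.06.
Job cost: 589.84 + 353.06 = $942.90.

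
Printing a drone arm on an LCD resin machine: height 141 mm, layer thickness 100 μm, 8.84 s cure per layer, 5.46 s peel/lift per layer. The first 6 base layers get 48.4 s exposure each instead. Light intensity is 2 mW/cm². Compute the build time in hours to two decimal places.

5.67 hours

Layer count = ceil(141 / 0.1) = 1410.
Burn-in layers = 6 × (48.4 + 5.46), so 323.16 s.
Regular layers = 1404 × (8.84 + 5.46) = 20077.2 s.
Total = 323.16 + 20077.2 = 20400.36 s = 5.67 hours.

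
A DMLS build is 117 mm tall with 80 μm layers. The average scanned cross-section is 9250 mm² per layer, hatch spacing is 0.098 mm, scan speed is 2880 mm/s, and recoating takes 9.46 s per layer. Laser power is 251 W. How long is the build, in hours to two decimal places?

17.16 hours

Layers = ⌈117/0.08⌉ = 1463.
Scan path per layer: 9250 / 0.098 → 94387.8 mm.
Scan time per layer = 94387.8 / 2880 = 32.7735 s.
Time per layer = 32.7735 + 9.46, so 42.2335 s.
Build time = 1463 × 42.2335 = 61787.6105 s = 17.16 hours.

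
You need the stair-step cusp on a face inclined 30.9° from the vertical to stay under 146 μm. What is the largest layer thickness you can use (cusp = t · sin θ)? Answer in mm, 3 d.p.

sin(30.9°) = 0.5135; t_max = 0.146/0.5135 = 0.284 mm.

0.284 mm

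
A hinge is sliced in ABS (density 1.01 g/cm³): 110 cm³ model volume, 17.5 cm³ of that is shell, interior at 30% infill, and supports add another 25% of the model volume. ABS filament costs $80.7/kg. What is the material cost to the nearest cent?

$5.93

Interior volume: 110 − 17.5 → 92.5 cm³.
Deposited infill: 0.30 × 92.5 → 27.75 cm³.
Support = 0.25 × 110, so 27.5 cm³.
Total extruded = 17.5 + 27.75 + 27.5 = 72.75 cm³.
Mass: 72.75 × 1.01 → 73.4775 g.
At $80.7/kg: 73.4775/1000 × 80.7 = $5.93.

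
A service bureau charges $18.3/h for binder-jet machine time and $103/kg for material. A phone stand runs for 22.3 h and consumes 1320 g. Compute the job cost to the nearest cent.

Machine cost: 18.3 × 22.3 → $408.09.
Feedstock cost = 103 × 1320/1000 = $135.96.
Total = 408.09 + 135.96 = $544.05.

$544.05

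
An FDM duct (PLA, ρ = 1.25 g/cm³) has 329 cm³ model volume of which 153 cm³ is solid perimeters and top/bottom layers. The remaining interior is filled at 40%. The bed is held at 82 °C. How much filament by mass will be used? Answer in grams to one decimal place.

279.3 g

Infill region = 329 − 153 = 176 cm³.
Infill deposited = 0.40 × 176, so 70.4 cm³.
Deposited volume: 153 + 70.4 → 223.4 cm³.
Mass: 223.4 × 1.25 → 279.25 g.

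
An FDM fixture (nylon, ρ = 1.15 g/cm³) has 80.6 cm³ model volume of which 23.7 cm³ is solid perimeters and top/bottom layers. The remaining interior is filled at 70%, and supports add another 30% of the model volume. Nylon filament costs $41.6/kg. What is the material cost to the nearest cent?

$4.20

Interior volume = 80.6 − 23.7 = 56.9 cm³.
Infill deposited = 0.70 × 56.9, so 39.83 cm³.
Support = 0.30 × 80.6 = 24.18 cm³.
Deposited volume = 23.7 + 39.83 + 24.18, so 87.71 cm³.
Mass = 87.71 × 1.15 = 100.8665 g.
At $41.6/kg: 100.8665/1000 × 41.6 = $4.20.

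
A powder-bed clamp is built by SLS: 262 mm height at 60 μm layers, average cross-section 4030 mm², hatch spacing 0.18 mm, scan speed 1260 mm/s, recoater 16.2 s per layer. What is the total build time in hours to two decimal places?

41.21 hours

Layers = ⌈262/0.06⌉ = 4367.
Scan path per layer = 4030 / 0.18 = 22388.9 mm.
Scan time per layer: 22388.9 / 1260 → 17.769 s.
Layer cycle = 17.769 + 16.2 = 33.969 s.
Total: 4367 × 33.969 s = 148342.623 s → 41.21 hours.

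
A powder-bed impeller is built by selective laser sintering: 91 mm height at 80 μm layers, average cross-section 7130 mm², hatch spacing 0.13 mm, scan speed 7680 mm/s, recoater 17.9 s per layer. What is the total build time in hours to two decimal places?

7.92 hours

Layer count = ceil(91 / 0.08) = 1138.
Per-layer scan distance: 7130 / 0.13 → 54846.2 mm.
Laser time per layer = 54846.2 / 7680 = 7.1414 s.
Time per layer = 7.1414 + 17.9 = 25.0414 s.
Total: 1138 × 25.0414 s = 28497.1132 s → 7.92 hours.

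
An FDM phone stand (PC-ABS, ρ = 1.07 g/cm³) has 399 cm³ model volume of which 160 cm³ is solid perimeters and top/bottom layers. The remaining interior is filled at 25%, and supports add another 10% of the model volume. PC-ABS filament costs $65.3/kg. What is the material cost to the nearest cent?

$18.14

Interior volume = 399 − 160 = 239 cm³.
Infill deposited: 0.25 × 239 → 59.75 cm³.
Support = 0.10 × 399, so 39.9 cm³.
Deposited volume = 160 + 59.75 + 39.9 = 259.65 cm³.
Mass: 259.65 × 1.07 → 277.8255 g.
Cost = 277.8255 g / 1000 × $65.3/kg = $18.14.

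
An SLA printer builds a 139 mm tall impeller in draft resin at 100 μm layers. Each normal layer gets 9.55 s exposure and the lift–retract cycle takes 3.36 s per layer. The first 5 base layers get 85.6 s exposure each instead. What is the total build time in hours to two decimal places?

Number of layers: 139 / 0.1 → 1390 (rounded up).
Base layers = 5 × (85.6 + 3.36), so 444.8 s.
Remaining layers = 1385 × (9.55 + 3.36), so 17880.35 s.
Sum: 444.8 + 17880.35 = 18325.15 s → 5.09 hours.

5.09 hours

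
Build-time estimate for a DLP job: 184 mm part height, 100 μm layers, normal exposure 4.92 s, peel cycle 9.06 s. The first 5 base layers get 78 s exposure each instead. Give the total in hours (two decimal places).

Number of layers: 184 / 0.1 → 1840 (rounded up).
Burn-in layers = 5 × (78 + 9.06), so 435.3 s.
Remaining layers: 1835 × (4.92 + 9.06) → 25653.3 s.
Total = 435.3 + 25653.3 = 26088.6 s = 7.25 hours.

7.25 hours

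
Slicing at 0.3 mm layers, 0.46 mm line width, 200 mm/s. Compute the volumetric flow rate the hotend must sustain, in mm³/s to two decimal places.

27.60

A = 0.3 × 0.46 = 0.138 mm².
Volumetric flow = 200 × 0.138 = 27.60 mm³/s.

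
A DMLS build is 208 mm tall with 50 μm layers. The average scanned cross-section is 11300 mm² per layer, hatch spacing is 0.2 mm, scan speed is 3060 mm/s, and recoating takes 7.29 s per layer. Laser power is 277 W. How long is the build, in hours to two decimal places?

Layer count = ceil(208 / 0.05) = 4160.
Per-layer scan distance = 11300 / 0.2, so 56500 mm.
Per-layer scan time: 56500 / 3060 → 18.4641 s.
Layer cycle = 18.4641 + 7.29, so 25.7541 s.
Total: 4160 × 25.7541 s = 107137.056 s → 29.76 hours.

29.76 hours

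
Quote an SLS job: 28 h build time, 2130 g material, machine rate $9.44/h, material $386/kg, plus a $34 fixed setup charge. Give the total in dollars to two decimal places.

$1120.50

Time charge: 9.44 × 28 → $264.32.
Material cost = 386 × 2130/1000, so $822.18.
Adding setup: 264.32 + 822.18 + 34 → $1120.50.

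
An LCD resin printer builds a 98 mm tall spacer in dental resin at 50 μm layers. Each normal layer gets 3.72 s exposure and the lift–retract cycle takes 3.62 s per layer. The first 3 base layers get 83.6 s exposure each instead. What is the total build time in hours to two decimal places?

Number of layers: 98 / 0.05 → 1960 (rounded up).
Burn-in layers: 3 × (83.6 + 3.62) → 261.66 s.
Normal layers = 1957 × (3.72 + 3.62) = 14364.38 s.
Sum: 261.66 + 14364.38 = 14626.04 s → 4.06 hours.

4.06 hours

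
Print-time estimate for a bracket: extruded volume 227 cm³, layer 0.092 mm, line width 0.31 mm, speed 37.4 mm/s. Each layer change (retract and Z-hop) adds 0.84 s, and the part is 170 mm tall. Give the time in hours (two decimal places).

59.55 hours

Extrusion cross-section: 0.092 × 0.31 → 0.02852 mm².
Total extruded path = 227000/0.02852 = 7959326.8 mm.
Time extruding: 7959326.8 / 37.4 → 212816.2 s.
Layer count = ceil(170 / 0.092) = 1848.
Non-print overhead = 1848 × 0.84 = 1552.32 s.
Total = 212816.2 + 1552.32 = 214368.52 s = 59.55 hours.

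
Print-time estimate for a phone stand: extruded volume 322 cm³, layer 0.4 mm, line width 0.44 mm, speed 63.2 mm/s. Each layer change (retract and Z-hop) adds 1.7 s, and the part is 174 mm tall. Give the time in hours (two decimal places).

Bead cross-section = 0.4 × 0.44 = 0.176 mm².
Path length: 322000 mm³ / 0.176 mm² → 1829545.5 mm.
Extrusion time = 1829545.5 / 63.2, so 28948.5 s.
Layers = ⌈174/0.4⌉ = 435.
Z-hop total = 435 × 1.7, so 739.5 s.
Altogether 28948.5 + 739.5 = 29688 s, i.e. 8.25 hours.

8.25 hours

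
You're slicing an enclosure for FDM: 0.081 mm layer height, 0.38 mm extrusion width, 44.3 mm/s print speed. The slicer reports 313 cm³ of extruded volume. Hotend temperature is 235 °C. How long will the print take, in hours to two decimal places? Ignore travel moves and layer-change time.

Bead cross-section: 0.081 × 0.38 → 0.03078 mm².
Path length: 313000 mm³ / 0.03078 mm² → 10168940.9 mm.
Print-move time = 10168940.9 / 44.3 = 229547.2 s.
229547.2 s = 63.76 hours.

63.76 hours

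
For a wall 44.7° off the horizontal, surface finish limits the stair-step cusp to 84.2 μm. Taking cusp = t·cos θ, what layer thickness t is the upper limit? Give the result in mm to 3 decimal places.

t = h_c / cos θ = 0.0842 / 0.7108 = 0.118 mm.

0.118 mm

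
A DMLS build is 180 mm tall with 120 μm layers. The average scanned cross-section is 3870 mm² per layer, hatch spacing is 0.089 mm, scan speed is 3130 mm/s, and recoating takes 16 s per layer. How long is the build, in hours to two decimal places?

Layer count = ceil(180 / 0.12) = 1500.
Per-layer scan distance = 3870 / 0.089, so 43483.1 mm.
Scan time per layer = 43483.1 / 3130, so 13.8924 s.
Layer cycle: 13.8924 + 16 → 29.8924 s.
Total: 1500 × 29.8924 s = 44838.6 s → 12.46 hours.

12.46 hours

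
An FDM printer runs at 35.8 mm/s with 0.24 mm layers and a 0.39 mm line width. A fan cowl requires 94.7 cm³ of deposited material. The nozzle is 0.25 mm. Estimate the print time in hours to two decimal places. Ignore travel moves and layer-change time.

Bead cross-section = 0.24 × 0.39 = 0.0936 mm².
Toolpath length = 94.7 cm³ / 0.0936 mm² = 94700 / 0.0936 = 1011752.1 mm.
Extrusion time = 1011752.1 / 35.8 = 28261.2 s.
Converting: 28261.2 s = 7.85 hours.

7.85 hours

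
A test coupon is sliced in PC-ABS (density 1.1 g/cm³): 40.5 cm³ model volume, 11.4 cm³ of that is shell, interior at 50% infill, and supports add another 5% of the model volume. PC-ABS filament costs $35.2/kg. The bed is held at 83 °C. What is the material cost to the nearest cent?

$1.08

Infill region = 40.5 − 11.4 = 29.1 cm³.
Infill deposited: 0.50 × 29.1 → 14.55 cm³.
Support: 0.05 × 40.5 → 2.025 cm³.
Total printed volume: 11.4 + 14.55 + 2.025 → 27.975 cm³.
Mass = 27.975 × 1.1, so 30.7725 g.
At $35.2/kg: 30.7725/1000 × 35.2 = $1.08.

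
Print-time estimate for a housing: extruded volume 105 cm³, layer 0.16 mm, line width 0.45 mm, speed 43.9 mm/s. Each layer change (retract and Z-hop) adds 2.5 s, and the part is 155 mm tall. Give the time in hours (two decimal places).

Line area: 0.16 × 0.45 → 0.072 mm².
Path length: 105000 mm³ / 0.072 mm² → 1458333.3 mm.
Time extruding = 1458333.3 / 43.9 = 33219.4 s.
Number of layers: 155 / 0.16 → 969 (rounded up).
Non-print overhead = 969 × 2.5 = 2422.5 s.
Total = 33219.4 + 2422.5 = 35641.9 s = 9.90 hours.

9.90 hours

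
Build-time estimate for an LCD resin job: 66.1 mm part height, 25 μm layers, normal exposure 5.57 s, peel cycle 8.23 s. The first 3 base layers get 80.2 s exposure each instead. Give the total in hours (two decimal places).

10.20 hours

Layers = ⌈66.1/0.025⌉ = 2644.
Base layers = 3 × (80.2 + 8.23) = 265.29 s.
Normal layers: 2641 × (5.57 + 8.23) → 36445.8 s.
Total = 265.29 + 36445.8 = 36711.09 s = 10.20 hours.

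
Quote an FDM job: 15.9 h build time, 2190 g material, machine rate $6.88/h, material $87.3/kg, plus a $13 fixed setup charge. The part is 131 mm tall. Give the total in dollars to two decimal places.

Time charge: 6.88 × 15.9 → $109.392.
Material charge: 87.3 × 2190/1000 → $191.187.
Total = 109.392 + 191.187 + 13 = 313.579 ≈ $313.58.

$313.58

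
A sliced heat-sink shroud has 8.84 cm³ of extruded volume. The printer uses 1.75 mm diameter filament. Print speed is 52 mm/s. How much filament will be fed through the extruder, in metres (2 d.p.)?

3.68 m

Filament cross-section = π × (1.75/2)² = 2.4053 mm².
Length = 8.84 cm³ / 2.4053 mm² = 8840 / 2.4053 = 3675.22 mm = 3.68 m.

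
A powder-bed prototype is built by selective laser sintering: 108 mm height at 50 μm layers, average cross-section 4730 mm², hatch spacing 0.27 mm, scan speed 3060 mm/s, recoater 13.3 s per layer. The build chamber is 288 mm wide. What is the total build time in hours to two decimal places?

11.42 hours

Layers = ⌈108/0.05⌉ = 2160.
Hatch length per layer = 4730 / 0.27 = 17518.5 mm.
Per-layer scan time = 17518.5 / 3060, so 5.725 s.
Time per layer = 5.725 + 13.3, so 19.025 s.
2160 layers × 19.025 s/layer = 41094 s, i.e. 11.42 hours.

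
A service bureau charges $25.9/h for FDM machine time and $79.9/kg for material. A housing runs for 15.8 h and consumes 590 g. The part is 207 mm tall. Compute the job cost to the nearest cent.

Machine-time cost: 25.9 × 15.8 → $409.22.
Material charge = 79.9 × 590/1000, so $47.141.
Total = 409.22 + 47.141 = 456.361 ≈ $456.36.

$456.36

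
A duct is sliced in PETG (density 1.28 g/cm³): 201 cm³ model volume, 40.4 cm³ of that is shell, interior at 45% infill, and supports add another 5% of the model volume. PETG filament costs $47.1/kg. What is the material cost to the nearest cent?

Infill region = 201 − 40.4, so 160.6 cm³.
Infill deposited = 0.45 × 160.6, so 72.27 cm³.
Support = 0.05 × 201 = 10.05 cm³.
Deposited volume = 40.4 + 72.27 + 10.05 = 122.72 cm³.
Mass = 122.72 × 1.28 = 157.0816 g.
At $47.1/kg: 157.0816/1000 × 47.1 = $7.40.

$7.40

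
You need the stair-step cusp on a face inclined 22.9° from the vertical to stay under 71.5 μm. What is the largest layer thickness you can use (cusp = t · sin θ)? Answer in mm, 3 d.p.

0.184 mm

sin(22.9°) = 0.3891; t_max = 0.0715/0.3891 = 0.184 mm.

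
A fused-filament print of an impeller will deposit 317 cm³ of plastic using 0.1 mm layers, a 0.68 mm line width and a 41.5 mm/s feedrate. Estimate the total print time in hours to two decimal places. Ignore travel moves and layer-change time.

Line area = 0.1 × 0.68 = 0.068 mm².
Total extruded path = 317000/0.068 = 4661764.7 mm.
Time extruding: 4661764.7 / 41.5 → 112331.7 s.
Converting: 112331.7 s = 31.20 hours.

31.20 hours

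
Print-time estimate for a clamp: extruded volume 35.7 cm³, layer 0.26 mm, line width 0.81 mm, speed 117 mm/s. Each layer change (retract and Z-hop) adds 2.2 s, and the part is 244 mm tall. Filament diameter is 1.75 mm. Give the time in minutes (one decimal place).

58.6 minutes

Bead cross-section = 0.26 × 0.81, so 0.2106 mm².
Toolpath length = 35.7 cm³ / 0.2106 mm² = 35700 / 0.2106 = 169515.7 mm.
Extrusion time = 169515.7 / 117, so 1448.9 s.
Number of layers: 244 / 0.26 → 939 (rounded up).
Non-print overhead = 939 × 2.2, so 2065.8 s.
Altogether 1448.9 + 2065.8 = 3514.7 s, i.e. 58.6 minutes.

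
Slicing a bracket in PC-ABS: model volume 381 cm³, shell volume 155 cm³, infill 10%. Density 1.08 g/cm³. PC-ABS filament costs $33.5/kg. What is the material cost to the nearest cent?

$6.43

Interior volume = 381 − 155, so 226 cm³.
Infill deposited = 0.10 × 226 = 22.6 cm³.
Deposited volume = 155 + 22.6 = 177.6 cm³.
Mass: 177.6 × 1.08 → 191.808 g.
At $33.5/kg: 191.808/1000 × 33.5 = $6.43.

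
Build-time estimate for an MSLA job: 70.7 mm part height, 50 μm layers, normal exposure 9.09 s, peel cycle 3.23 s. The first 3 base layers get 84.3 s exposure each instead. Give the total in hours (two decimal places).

4.90 hours

Layer count = ceil(70.7 / 0.05) = 1414.
Bottom layers = 3 × (84.3 + 3.23) = 262.59 s.
Regular layers = 1411 × (9.09 + 3.23), so 17383.52 s.
Total = 262.59 + 17383.52 = 17646.11 s = 4.90 hours.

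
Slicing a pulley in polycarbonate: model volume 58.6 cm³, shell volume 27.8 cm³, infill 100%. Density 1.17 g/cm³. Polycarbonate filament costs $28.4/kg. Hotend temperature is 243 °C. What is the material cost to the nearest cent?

Interior volume = 58.6 − 27.8, so 30.8 cm³.
Deposited infill = 1.00 × 30.8 = 30.8 cm³.
Deposited volume = 27.8 + 30.8 = 58.6 cm³.
Mass = 58.6 × 1.17 = 68.562 g.
Cost = 68.562 g / 1000 × $28.4/kg = $1.95.

$1.95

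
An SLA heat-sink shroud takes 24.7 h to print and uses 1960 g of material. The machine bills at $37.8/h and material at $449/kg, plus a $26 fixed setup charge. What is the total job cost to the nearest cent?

Machine cost = 37.8 × 24.7 = $933.66.
Material charge = 449 × 1960/1000, so $880.04.
Adding setup: 933.66 + 880.04 + 26 → $1839.70.

$1839.70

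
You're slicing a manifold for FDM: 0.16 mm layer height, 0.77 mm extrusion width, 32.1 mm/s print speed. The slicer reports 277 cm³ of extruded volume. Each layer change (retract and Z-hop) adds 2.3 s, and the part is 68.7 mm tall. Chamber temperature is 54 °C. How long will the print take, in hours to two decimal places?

Bead cross-section = 0.16 × 0.77 = 0.1232 mm².
Total extruded path = 277000/0.1232 = 2248376.6 mm.
Extrusion time: 2248376.6 / 32.1 → 70042.9 s.
Layer count = ceil(68.7 / 0.16) = 430.
Z-hop total: 430 × 2.3 → 989 s.
Total = 70042.9 + 989 = 71031.9 s = 19.73 hours.

19.73 hours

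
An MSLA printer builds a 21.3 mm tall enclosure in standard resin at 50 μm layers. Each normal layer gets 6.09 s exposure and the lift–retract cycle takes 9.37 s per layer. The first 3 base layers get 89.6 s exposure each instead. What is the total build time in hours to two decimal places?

Layer count = ceil(21.3 / 0.05) = 426.
Base layers = 3 × (89.6 + 9.37) = 296.91 s.
Normal layers = 423 × (6.09 + 9.37) = 6539.58 s.
Total = 296.91 + 6539.58 = 6836.49 s = 1.90 hours.

1.90 hours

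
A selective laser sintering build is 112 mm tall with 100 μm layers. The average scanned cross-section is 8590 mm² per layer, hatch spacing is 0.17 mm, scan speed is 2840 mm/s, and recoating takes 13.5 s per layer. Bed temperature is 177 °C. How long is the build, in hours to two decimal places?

Number of layers: 112 / 0.1 → 1120 (rounded up).
Scan path per layer = 8590 / 0.17 = 50529.4 mm.
Laser time per layer = 50529.4 / 2840, so 17.792 s.
Per-layer time = 17.792 + 13.5 = 31.292 s.
Total: 1120 × 31.292 s = 35047.04 s → 9.74 hours.

9.74 hours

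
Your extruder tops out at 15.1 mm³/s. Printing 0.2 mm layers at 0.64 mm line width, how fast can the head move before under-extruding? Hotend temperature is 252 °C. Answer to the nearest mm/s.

A = 0.2 × 0.64, so 0.128 mm².
v_max = Q/A = 15.1/0.128 = 117.97 mm/s → 118 mm/s.

118 mm/s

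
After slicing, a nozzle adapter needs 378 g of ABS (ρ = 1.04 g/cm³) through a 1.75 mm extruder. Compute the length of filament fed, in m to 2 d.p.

Volume = 378 g / 1.04 g·cm⁻³ = 363.4615 cm³ = 363461.5 mm³.
Cross-section of 1.75 mm filament: π·(1.75/2)² = 2.4053 mm².
Length = 363461.5 / 2.4053 = 151108.59 mm = 151.11 m.

151.11 m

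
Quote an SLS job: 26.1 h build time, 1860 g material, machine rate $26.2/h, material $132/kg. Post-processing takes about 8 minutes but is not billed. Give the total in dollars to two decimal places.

Machine cost = 26.2 × 26.1, so $683.82.
Material cost: 132 × 1860/1000 → $245.52.
Job cost: 683.82 + 245.52 = $929.34.

$929.34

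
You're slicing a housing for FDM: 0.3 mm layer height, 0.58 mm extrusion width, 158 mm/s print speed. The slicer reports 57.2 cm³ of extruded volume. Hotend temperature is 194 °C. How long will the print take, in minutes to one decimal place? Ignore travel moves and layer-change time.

34.7 minutes

Line area = 0.3 × 0.58, so 0.174 mm².
Path length: 57200 mm³ / 0.174 mm² → 328735.6 mm.
Extrusion time = 328735.6 / 158 = 2080.6 s.
Converting: 2080.6 s = 34.7 minutes.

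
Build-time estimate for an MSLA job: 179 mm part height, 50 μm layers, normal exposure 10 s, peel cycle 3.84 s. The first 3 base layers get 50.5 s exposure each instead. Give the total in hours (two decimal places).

Layer count = ceil(179 / 0.05) = 3580.
Burn-in layers = 3 × (50.5 + 3.84) = 163.02 s.
Regular layers: 3577 × (10 + 3.84) → 49505.68 s.
Sum: 163.02 + 49505.68 = 49668.7 s → 13.80 hours.

13.80 hours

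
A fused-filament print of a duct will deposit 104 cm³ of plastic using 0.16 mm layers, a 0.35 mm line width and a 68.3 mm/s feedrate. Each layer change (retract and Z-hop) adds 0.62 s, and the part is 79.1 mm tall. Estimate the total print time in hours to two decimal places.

7.64 hours

Line area: 0.16 × 0.35 → 0.056 mm².
Path length: 104000 mm³ / 0.056 mm² → 1857142.9 mm.
Time extruding = 1857142.9 / 68.3 = 27191 s.
Number of layers: 79.1 / 0.16 → 495 (rounded up).
Z-hop total = 495 × 0.62 = 306.9 s.
Total = 27191 + 306.9 = 27497.9 s = 7.64 hours.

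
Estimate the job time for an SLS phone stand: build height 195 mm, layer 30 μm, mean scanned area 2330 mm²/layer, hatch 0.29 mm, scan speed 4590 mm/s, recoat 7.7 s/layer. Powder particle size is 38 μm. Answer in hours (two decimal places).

17.06 hours

Number of layers: 195 / 0.03 → 6500 (rounded up).
Hatch length per layer = 2330 / 0.29 = 8034.5 mm.
Laser time per layer: 8034.5 / 4590 → 1.7504 s.
Per-layer time = 1.7504 + 7.7 = 9.4504 s.
Build time = 6500 × 9.4504 = 61427.6 s = 17.06 hours.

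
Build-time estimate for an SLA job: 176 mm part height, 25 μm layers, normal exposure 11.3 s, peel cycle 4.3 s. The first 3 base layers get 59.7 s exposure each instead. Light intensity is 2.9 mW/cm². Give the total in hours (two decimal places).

30.55 hours

Number of layers: 176 / 0.025 → 7040 (rounded up).
Base layers = 3 × (59.7 + 4.3), so 192 s.
Remaining layers = 7037 × (11.3 + 4.3), so 109777.2 s.
Total = 192 + 109777.2 = 109969.2 s = 30.55 hours.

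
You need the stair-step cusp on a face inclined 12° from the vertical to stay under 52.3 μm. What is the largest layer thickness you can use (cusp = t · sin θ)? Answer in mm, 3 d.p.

t = h_c / sin θ = 0.0523 / 0.2079 = 0.252 mm.

0.252 mm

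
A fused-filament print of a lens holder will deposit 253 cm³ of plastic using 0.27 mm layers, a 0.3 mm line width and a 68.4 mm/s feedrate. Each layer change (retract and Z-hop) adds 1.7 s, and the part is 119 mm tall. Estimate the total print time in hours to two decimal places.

12.89 hours

Line area = 0.27 × 0.3 = 0.081 mm².
Total extruded path = 253000/0.081 = 3123456.8 mm.
Time extruding = 3123456.8 / 68.4 = 45664.6 s.
Layers = ⌈119/0.27⌉ = 441.
Z-hop total = 441 × 1.7 = 749.7 s.
Altogether 45664.6 + 749.7 = 46414.3 s, i.e. 12.89 hours.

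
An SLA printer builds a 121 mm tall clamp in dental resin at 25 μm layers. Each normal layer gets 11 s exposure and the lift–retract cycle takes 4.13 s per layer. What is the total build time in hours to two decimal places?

20.34 hours

Layers = ⌈121/0.025⌉ = 4840.
Each layer takes = 11 + 4.13 = 15.13 s.
Total = 4840 × 15.13 = 73229.2 s = 20.34 hours.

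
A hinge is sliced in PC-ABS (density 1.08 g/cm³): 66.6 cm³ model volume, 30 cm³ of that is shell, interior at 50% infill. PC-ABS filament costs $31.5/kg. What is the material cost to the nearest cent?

$1.64

Infill region = 66.6 − 30, so 36.6 cm³.
Infill deposited = 0.50 × 36.6 = 18.3 cm³.
Total extruded = 30 + 18.3 = 48.3 cm³.
Mass: 48.3 × 1.08 → 52.164 g.
At $31.5/kg: 52.164/1000 × 31.5 = $1.64.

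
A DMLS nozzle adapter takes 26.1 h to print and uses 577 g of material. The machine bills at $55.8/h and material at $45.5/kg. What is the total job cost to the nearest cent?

$1482.63

Machine-time cost: 55.8 × 26.1 → $1456.38.
Feedstock cost = 45.5 × 577/1000, so $26.2535.
Total = 1456.38 + 26.2535 = 1482.6335 ≈ $1482.63.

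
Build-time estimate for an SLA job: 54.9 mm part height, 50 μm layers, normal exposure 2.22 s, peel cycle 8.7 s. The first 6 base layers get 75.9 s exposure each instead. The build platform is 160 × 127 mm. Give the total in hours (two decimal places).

Layer count = ceil(54.9 / 0.05) = 1098.
Burn-in layers = 6 × (75.9 + 8.7), so 507.6 s.
Regular layers = 1092 × (2.22 + 8.7) = 11924.64 s.
Sum: 507.6 + 11924.64 = 12432.24 s → 3.45 hours.

3.45 hours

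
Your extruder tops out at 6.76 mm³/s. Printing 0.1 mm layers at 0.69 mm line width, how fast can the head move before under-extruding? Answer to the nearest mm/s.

98 mm/s

Extrusion cross-section = 0.1 × 0.69, so 0.069 mm².
Max speed = 6.76 / 0.069 = 97.97 ≈ 98 mm/s.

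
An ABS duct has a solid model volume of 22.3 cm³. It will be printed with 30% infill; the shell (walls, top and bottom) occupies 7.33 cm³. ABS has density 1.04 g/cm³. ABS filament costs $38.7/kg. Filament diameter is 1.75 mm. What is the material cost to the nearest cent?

Interior volume = 22.3 − 7.33, so 14.97 cm³.
Infill volume = 0.30 × 14.97 = 4.491 cm³.
Total printed volume = 7.33 + 4.491 = 11.821 cm³.
Mass = 11.821 × 1.04, so 12.29384 g.
Cost = 12.29384 g / 1000 × $38.7/kg = $0.48.

$0.48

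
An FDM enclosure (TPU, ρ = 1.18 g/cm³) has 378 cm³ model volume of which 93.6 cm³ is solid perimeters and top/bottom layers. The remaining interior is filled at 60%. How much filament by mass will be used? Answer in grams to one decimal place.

Infill region: 378 − 93.6 → 284.4 cm³.
Deposited infill = 0.60 × 284.4 = 170.64 cm³.
Total printed volume: 93.6 + 170.64 → 264.24 cm³.
Mass = 264.24 × 1.18, so 311.8032 g.

311.8 g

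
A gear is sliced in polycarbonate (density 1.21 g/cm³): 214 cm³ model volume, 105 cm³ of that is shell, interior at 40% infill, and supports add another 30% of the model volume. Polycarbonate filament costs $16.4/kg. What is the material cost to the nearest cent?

Volume inside the shell: 214 − 105 → 109 cm³.
Infill deposited = 0.40 × 109 = 43.6 cm³.
Support = 0.30 × 214, so 64.2 cm³.
Total extruded = 105 + 43.6 + 64.2 = 212.8 cm³.
Mass = 212.8 × 1.21 = 257.488 g.
Cost = 257.488 g / 1000 × $16.4/kg = $4.22.

$4.22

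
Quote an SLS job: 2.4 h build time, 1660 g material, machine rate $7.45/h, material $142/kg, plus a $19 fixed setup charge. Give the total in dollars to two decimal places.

$272.60

Machine-time cost: 7.45 × 2.4 → $17.88.
Material charge: 142 × 1660/1000 → $235.72.
Adding setup: 17.88 + 235.72 + 19 → $272.60.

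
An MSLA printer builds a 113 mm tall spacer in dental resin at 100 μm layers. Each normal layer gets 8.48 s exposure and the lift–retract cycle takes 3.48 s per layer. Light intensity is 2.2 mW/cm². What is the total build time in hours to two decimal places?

3.75 hours

Layer count = ceil(113 / 0.1) = 1130.
Per-layer time = 8.48 + 3.48, so 11.96 s.
Build time: 1130 × 11.96 s = 13514.8 s, i.e. 3.75 hours.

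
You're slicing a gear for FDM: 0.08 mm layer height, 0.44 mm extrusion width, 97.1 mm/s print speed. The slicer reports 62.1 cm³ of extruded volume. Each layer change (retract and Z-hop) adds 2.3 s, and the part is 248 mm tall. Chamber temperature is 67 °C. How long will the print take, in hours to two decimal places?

7.03 hours

Bead cross-section: 0.08 × 0.44 → 0.0352 mm².
Toolpath length = 62.1 cm³ / 0.0352 mm² = 62100 / 0.0352 = 1764204.5 mm.
Extrusion time = 1764204.5 / 97.1 = 18168.9 s.
Layers = ⌈248/0.08⌉ = 3100.
Layer-change overhead = 3100 × 2.3, so 7130 s.
Altogether 18168.9 + 7130 = 25298.9 s, i.e. 7.03 hours.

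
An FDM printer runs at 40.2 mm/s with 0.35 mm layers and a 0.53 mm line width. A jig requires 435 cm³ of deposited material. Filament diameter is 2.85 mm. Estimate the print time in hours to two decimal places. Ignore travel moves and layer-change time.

16.20 hours

Extrusion cross-section = 0.35 × 0.53 = 0.1855 mm².
Total extruded path = 435000/0.1855 = 2345013.5 mm.
Print-move time: 2345013.5 / 40.2 → 58333.7 s.
58333.7 s = 16.20 hours.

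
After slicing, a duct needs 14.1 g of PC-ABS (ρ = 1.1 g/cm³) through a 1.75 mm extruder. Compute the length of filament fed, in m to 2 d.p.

5.33 m

Extruded volume: 14.1/1.1 = 12.8182 cm³ (12818.2 mm³).
Cross-section of 1.75 mm filament: π·(1.75/2)² = 2.4053 mm².
Length = 12818.2 / 2.4053 = 5329.15 mm = 5.33 m.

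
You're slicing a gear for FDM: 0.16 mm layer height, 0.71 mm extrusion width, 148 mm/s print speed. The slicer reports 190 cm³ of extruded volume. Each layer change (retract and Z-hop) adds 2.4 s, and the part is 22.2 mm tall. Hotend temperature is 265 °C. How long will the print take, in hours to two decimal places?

Extrusion cross-section: 0.16 × 0.71 → 0.1136 mm².
Toolpath length = 190 cm³ / 0.1136 mm² = 190000 / 0.1136 = 1672535.2 mm.
Print-move time = 1672535.2 / 148 = 11300.9 s.
Number of layers: 22.2 / 0.16 → 139 (rounded up).
Z-hop total = 139 × 2.4, so 333.6 s.
Total = 11300.9 + 333.6 = 11634.5 s = 3.23 hours.

3.23 hours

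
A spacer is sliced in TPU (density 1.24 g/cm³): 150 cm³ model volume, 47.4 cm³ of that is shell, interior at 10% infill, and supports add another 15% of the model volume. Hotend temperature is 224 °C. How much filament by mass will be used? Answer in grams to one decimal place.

Infill region = 150 − 47.4 = 102.6 cm³.
Infill volume = 0.10 × 102.6 = 10.26 cm³.
Support: 0.15 × 150 → 22.5 cm³.
Total extruded = 47.4 + 10.26 + 22.5 = 80.16 cm³.
Mass = 80.16 × 1.24 = 99.3984 g.

99.4 g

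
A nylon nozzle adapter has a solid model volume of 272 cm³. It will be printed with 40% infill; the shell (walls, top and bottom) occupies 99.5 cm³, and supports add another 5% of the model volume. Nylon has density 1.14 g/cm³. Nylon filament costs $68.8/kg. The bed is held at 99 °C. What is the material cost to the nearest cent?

Volume inside the shell: 272 − 99.5 → 172.5 cm³.
Infill deposited = 0.40 × 172.5 = 69 cm³.
Support = 0.05 × 272, so 13.6 cm³.
Deposited volume = 99.5 + 69 + 13.6, so 182.1 cm³.
Mass = 182.1 × 1.14, so 207.594 g.
At $68.8/kg: 207.594/1000 × 68.8 = $14.28.

$14.28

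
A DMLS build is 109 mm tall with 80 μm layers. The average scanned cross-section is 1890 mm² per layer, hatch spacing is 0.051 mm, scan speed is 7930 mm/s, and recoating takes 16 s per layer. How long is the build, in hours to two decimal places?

Layer count = ceil(109 / 0.08) = 1363.
Per-layer scan distance = 1890 / 0.051, so 37058.8 mm.
Laser time per layer: 37058.8 / 7930 → 4.6732 s.
Time per layer = 4.6732 + 16, so 20.6732 s.
Total: 1363 × 20.6732 s = 28177.5716 s → 7.83 hours.

7.83 hours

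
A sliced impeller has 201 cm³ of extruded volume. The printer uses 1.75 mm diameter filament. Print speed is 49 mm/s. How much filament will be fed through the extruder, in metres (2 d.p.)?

Cross-section of 1.75 mm filament: π·(1.75/2)² = 2.4053 mm².
L = 201000 mm³ / 2.4053 mm² = 83565.46 mm, i.e. 83.57 m.

83.57 m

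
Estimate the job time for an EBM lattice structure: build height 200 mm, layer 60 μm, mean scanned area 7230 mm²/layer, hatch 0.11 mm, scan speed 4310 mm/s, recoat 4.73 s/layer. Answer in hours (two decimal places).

18.50 hours

Layer count = ceil(200 / 0.06) = 3334.
Hatch length per layer: 7230 / 0.11 → 65727.3 mm.
Beam time per layer = 65727.3 / 4310 = 15.25 s.
Layer cycle = 15.25 + 4.73 = 19.98 s.
Total: 3334 × 19.98 s = 66613.32 s → 18.50 hours.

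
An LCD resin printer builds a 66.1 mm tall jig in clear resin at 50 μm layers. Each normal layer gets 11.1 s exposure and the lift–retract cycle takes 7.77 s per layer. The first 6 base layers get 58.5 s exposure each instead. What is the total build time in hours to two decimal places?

7.01 hours

Layers = ⌈66.1/0.05⌉ = 1322.
Bottom layers: 6 × (58.5 + 7.77) → 397.62 s.
Normal layers = 1316 × (11.1 + 7.77), so 24832.92 s.
Total = 397.62 + 24832.92 = 25230.54 s = 7.01 hours.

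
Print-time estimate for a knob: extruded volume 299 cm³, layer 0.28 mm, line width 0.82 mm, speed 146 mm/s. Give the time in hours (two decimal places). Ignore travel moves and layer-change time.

2.48 hours

Bead cross-section = 0.28 × 0.82, so 0.2296 mm².
Total extruded path = 299000/0.2296 = 1302264.8 mm.
Extrusion time = 1302264.8 / 146, so 8919.6 s.
That's 8919.6 s → 2.48 hours.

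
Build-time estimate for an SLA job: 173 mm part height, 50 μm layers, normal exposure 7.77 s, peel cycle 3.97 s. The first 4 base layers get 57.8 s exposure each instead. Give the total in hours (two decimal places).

Number of layers: 173 / 0.05 → 3460 (rounded up).
Bottom layers = 4 × (57.8 + 3.97), so 247.08 s.
Regular layers = 3456 × (7.77 + 3.97), so 40573.44 s.
Total = 247.08 + 40573.44 = 40820.52 s = 11.34 hours.

11.34 hours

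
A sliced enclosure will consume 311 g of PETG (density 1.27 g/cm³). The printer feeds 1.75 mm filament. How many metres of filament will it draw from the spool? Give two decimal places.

Volume = 311 g / 1.27 g·cm⁻³ = 244.8819 cm³ = 244881.9 mm³.
Filament cross-section = π × (1.75/2)² = 2.4053 mm².
L = V/A = 244881.9/2.4053 = 101809.3 mm → 101.81 m.

101.81 m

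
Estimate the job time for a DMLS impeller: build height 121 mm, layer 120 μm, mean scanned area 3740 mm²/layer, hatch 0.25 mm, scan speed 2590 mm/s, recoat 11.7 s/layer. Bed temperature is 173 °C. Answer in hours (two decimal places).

4.90 hours

Layer count = ceil(121 / 0.12) = 1009.
Scan path per layer: 3740 / 0.25 → 14960 mm.
Scan time per layer = 14960 / 2590, so 5.7761 s.
Per-layer time = 5.7761 + 11.7 = 17.4761 s.
1009 layers × 17.4761 s/layer = 17633.3849 s, i.e. 4.90 hours.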